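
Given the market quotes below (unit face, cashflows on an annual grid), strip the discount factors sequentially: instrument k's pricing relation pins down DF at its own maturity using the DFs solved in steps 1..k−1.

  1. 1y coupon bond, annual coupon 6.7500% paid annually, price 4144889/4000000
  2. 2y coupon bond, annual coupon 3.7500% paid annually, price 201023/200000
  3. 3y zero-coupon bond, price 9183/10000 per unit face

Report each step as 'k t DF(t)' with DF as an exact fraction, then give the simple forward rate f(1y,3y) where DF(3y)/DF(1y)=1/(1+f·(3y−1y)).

step 1 [1y] bond c/1=27/400: DF=(4144889/4000000 − 27/400·(0))/(1+27/400) = 9707/10000 ≈ 0.970700
step 2 [2y] bond c/1=3/80: DF=(201023/200000 − 3/80·(0.970700))/(1+3/80) = 9337/10000 ≈ 0.933700
step 3 [3y] zero: DF = P = 9183/10000 ≈ 0.918300

1 1 9707/10000
2 2 9337/10000
3 3 9183/10000
f(1y,3y) = ((9707/10000)/(9183/10000) − 1)/(2) = 262/9183 ≈ 2.8531%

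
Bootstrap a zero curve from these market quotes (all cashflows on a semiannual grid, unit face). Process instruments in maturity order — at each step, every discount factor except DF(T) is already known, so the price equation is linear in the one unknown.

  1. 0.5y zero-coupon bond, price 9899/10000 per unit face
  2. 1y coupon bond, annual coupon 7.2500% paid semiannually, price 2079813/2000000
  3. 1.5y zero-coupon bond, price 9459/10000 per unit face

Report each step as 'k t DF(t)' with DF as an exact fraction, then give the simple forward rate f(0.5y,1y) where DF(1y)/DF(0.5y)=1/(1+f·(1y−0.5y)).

1 1/2 9899/10000
2 1 9689/10000
3 3/2 9459/10000
f(0.5y,1y) = ((9899/10000)/(9689/10000) − 1)/(1/2) = 420/9689 ≈ 4.3348%

step 1 [0.5y] zero: DF = P = 9899/10000 ≈ 0.989900
step 2 [1y] bond c/2=29/800: DF=(2079813/2000000 − 29/800·(0.989900))/(1+29/800) = 9689/10000 ≈ 0.968900
step 3 [1.5y] zero: DF = P = 9459/10000 ≈ 0.945900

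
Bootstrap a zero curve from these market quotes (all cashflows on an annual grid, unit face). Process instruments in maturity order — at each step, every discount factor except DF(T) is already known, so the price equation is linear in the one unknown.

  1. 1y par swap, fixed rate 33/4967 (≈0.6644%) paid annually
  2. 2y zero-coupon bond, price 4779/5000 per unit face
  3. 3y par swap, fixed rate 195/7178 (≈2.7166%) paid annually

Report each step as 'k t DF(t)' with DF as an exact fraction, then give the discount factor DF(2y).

step 1 [1y] swap r/1=33/4967: DF=(1 − 33/4967·(0))/(1+33/4967) = 4967/5000 ≈ 0.993400
step 2 [2y] zero: DF = P = 4779/5000 ≈ 0.955800
step 3 [3y] swap r/1=195/7178: DF=(1 − 195/7178·(0.993400+0.955800))/(1+195/7178) = 461/500 ≈ 0.922000

1 1 4967/5000
2 2 4779/5000
3 3 461/500
DF(2y) = 4779/5000 ≈ 0.955800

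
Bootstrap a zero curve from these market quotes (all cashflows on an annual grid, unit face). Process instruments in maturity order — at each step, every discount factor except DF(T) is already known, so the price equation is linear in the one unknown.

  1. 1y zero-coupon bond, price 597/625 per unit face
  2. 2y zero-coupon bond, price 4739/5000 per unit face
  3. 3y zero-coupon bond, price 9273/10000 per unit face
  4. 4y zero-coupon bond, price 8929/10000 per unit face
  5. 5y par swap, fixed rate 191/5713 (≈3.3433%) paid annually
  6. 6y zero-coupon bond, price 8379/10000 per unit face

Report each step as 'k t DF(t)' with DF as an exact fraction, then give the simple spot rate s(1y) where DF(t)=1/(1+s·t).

1 1 597/625
2 2 4739/5000
3 3 9273/10000
4 4 8929/10000
5 5 1059/1250
6 6 8379/10000
s(1y) = (1/(597/625) − 1)/(1) = 28/597 ≈ 4.6901%

step 1 [1y] zero: DF = P = 597/625 ≈ 0.955200
step 2 [2y] zero: DF = P = 4739/5000 ≈ 0.947800
step 3 [3y] zero: DF = P = 9273/10000 ≈ 0.927300
step 4 [4y] zero: DF = P = 8929/10000 ≈ 0.892900
step 5 [5y] swap r/1=191/5713: DF=(1 − 191/5713·(0.955200+0.947800+0.927300+0.892900))/(1+191/5713) = 1059/1250 ≈ 0.847200
step 6 [6y] zero: DF = P = 8379/10000 ≈ 0.837900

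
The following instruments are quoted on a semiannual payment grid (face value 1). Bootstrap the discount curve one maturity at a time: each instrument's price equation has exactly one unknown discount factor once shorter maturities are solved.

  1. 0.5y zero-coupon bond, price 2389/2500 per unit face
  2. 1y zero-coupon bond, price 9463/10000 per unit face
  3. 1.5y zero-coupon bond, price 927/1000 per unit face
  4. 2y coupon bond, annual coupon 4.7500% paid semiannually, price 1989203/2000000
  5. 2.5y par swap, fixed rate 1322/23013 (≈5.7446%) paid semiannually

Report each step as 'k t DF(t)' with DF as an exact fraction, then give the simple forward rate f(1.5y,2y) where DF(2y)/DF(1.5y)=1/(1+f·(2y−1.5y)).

step 1 [0.5y] zero: DF = P = 2389/2500 ≈ 0.955600
step 2 [1y] zero: DF = P = 9463/10000 ≈ 0.946300
step 3 [1.5y] zero: DF = P = 927/1000 ≈ 0.927000
step 4 [2y] bond c/2=19/800: DF=(1989203/2000000 − 19/800·(0.955600+0.946300+0.927000))/(1+19/800) = 9059/10000 ≈ 0.905900
step 5 [2.5y] swap r/2=661/23013: DF=(1 − 661/23013·(0.955600+0.946300+0.927000+0.905900))/(1+661/23013) = 4339/5000 ≈ 0.867800

1 1/2 2389/2500
2 1 9463/10000
3 3/2 927/1000
4 2 9059/10000
5 5/2 4339/5000
f(1.5y,2y) = ((927/1000)/(9059/10000) − 1)/(1/2) = 422/9059 ≈ 4.6584%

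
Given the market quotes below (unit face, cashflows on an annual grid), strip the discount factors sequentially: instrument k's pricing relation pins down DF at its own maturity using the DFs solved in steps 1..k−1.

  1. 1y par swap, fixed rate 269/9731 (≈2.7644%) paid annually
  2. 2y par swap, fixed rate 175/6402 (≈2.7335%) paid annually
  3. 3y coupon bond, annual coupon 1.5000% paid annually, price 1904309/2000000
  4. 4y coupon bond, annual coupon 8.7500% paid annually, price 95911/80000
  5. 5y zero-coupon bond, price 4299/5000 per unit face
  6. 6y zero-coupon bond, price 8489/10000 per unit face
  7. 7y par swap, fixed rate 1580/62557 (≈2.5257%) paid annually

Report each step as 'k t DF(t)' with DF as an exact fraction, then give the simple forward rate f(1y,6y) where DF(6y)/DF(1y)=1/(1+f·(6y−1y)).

1 1 9731/10000
2 2 379/400
3 3 9097/10000
4 4 8747/10000
5 5 4299/5000
6 6 8489/10000
7 7 421/500
f(1y,6y) = ((9731/10000)/(8489/10000) − 1)/(5) = 1242/42445 ≈ 2.9261%

step 1 [1y] swap r/1=269/9731: DF=(1 − 269/9731·(0))/(1+269/9731) = 9731/10000 ≈ 0.973100
step 2 [2y] swap r/1=175/6402: DF=(1 − 175/6402·(0.973100))/(1+175/6402) = 379/400 ≈ 0.947500
step 3 [3y] bond c/1=3/200: DF=(1904309/2000000 − 3/200·(0.973100+0.947500))/(1+3/200) = 9097/10000 ≈ 0.909700
step 4 [4y] bond c/1=7/80: DF=(95911/80000 − 7/80·(0.973100+0.947500+0.909700))/(1+7/80) = 8747/10000 ≈ 0.874700
step 5 [5y] zero: DF = P = 4299/5000 ≈ 0.859800
step 6 [6y] zero: DF = P = 8489/10000 ≈ 0.848900
step 7 [7y] swap r/1=1580/62557: DF=(1 − 1580/62557·(0.973100+0.947500+0.909700+0.874700+0.859800+0.848900))/(1+1580/62557) = 421/500 ≈ 0.842000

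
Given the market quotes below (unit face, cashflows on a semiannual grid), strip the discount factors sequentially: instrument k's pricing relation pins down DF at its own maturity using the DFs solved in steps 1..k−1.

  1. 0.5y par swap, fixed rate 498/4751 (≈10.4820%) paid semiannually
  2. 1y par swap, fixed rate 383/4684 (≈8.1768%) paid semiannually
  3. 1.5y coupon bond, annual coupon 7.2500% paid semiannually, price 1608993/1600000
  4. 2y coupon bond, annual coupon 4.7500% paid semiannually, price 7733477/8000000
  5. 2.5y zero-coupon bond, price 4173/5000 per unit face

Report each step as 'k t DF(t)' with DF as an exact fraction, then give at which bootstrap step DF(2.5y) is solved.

1 1/2 4751/5000
2 1 4617/5000
3 3/2 9049/10000
4 2 4399/5000
5 5/2 4173/5000
DF(2.5y) is solved at step 5

step 1 [0.5y] swap r/2=249/4751: DF=(1 − 249/4751·(0))/(1+249/4751) = 4751/5000 ≈ 0.950200
step 2 [1y] swap r/2=383/9368: DF=(1 − 383/9368·(0.950200))/(1+383/9368) = 4617/5000 ≈ 0.923400
step 3 [1.5y] bond c/2=29/800: DF=(1608993/1600000 − 29/800·(0.950200+0.923400))/(1+29/800) = 9049/10000 ≈ 0.904900
step 4 [2y] bond c/2=19/800: DF=(7733477/8000000 − 19/800·(0.950200+0.923400+0.904900))/(1+19/800) = 4399/5000 ≈ 0.879800
step 5 [2.5y] zero: DF = P = 4173/5000 ≈ 0.834600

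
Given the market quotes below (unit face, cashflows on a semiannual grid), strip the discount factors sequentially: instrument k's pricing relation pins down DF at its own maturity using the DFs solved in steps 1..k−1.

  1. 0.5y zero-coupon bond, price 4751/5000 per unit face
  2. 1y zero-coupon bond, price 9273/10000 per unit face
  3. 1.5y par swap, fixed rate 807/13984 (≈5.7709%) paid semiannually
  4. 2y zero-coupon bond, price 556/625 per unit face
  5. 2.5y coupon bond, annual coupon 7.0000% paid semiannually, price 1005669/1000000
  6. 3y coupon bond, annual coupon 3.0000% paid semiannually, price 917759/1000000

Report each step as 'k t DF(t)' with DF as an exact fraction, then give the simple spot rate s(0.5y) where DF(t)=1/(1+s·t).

1 1/2 4751/5000
2 1 9273/10000
3 3/2 9193/10000
4 2 556/625
5 5/2 847/1000
6 3 2093/2500
s(0.5y) = (1/(4751/5000) − 1)/(1/2) = 498/4751 ≈ 10.4820%

step 1 [0.5y] zero: DF = P = 4751/5000 ≈ 0.950200
step 2 [1y] zero: DF = P = 9273/10000 ≈ 0.927300
step 3 [1.5y] swap r/2=807/27968: DF=(1 − 807/27968·(0.950200+0.927300))/(1+807/27968) = 9193/10000 ≈ 0.919300
step 4 [2y] zero: DF = P = 556/625 ≈ 0.889600
step 5 [2.5y] bond c/2=7/200: DF=(1005669/1000000 − 7/200·(0.950200+0.927300+0.919300+0.889600))/(1+7/200) = 847/1000 ≈ 0.847000
step 6 [3y] bond c/2=3/200: DF=(917759/1000000 − 3/200·(0.950200+0.927300+0.919300+0.889600+0.847000))/(1+3/200) = 2093/2500 ≈ 0.837200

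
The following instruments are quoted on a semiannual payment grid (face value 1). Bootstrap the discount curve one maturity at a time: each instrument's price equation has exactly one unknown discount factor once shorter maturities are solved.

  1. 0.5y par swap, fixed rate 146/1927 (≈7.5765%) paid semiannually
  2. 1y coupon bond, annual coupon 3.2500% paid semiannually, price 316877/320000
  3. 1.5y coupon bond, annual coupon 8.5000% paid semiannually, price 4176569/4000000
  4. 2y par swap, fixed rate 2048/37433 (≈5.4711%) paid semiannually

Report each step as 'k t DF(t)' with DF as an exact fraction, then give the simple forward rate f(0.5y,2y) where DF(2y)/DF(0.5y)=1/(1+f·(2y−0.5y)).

step 1 [0.5y] swap r/2=73/1927: DF=(1 − 73/1927·(0))/(1+73/1927) = 1927/2000 ≈ 0.963500
step 2 [1y] bond c/2=13/800: DF=(316877/320000 − 13/800·(0.963500))/(1+13/800) = 959/1000 ≈ 0.959000
step 3 [1.5y] bond c/2=17/400: DF=(4176569/4000000 − 17/400·(0.963500+0.959000))/(1+17/400) = 577/625 ≈ 0.923200
step 4 [2y] swap r/2=1024/37433: DF=(1 − 1024/37433·(0.963500+0.959000+0.923200))/(1+1024/37433) = 561/625 ≈ 0.897600

1 1/2 1927/2000
2 1 959/1000
3 3/2 577/625
4 2 561/625
f(0.5y,2y) = ((1927/2000)/(561/625) − 1)/(3/2) = 659/13464 ≈ 4.8945%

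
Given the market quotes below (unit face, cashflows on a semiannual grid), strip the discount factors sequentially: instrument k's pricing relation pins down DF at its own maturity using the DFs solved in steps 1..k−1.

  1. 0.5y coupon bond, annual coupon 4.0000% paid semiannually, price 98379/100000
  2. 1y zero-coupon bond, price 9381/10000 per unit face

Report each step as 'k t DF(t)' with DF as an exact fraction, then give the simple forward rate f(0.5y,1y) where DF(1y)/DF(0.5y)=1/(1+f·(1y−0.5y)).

1 1/2 1929/2000
2 1 9381/10000
f(0.5y,1y) = ((1929/2000)/(9381/10000) − 1)/(1/2) = 176/3127 ≈ 5.6284%

step 1 [0.5y] bond c/2=1/50: DF=(98379/100000 − 1/50·(0))/(1+1/50) = 1929/2000 ≈ 0.964500
step 2 [1y] zero: DF = P = 9381/10000 ≈ 0.938100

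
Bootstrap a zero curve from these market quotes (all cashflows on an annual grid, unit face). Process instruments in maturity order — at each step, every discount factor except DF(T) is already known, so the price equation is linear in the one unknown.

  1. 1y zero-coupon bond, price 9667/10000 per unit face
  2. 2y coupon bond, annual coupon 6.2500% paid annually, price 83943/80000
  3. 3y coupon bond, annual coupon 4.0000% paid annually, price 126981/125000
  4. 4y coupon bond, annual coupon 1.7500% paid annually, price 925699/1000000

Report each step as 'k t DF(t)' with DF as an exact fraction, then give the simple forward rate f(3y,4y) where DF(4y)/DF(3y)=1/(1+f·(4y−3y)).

1 1 9667/10000
2 2 9307/10000
3 3 4519/5000
4 4 1077/1250
f(3y,4y) = ((4519/5000)/(1077/1250) − 1)/(1) = 211/4308 ≈ 4.8979%

step 1 [1y] zero: DF = P = 9667/10000 ≈ 0.966700
step 2 [2y] bond c/1=1/16: DF=(83943/80000 − 1/16·(0.966700))/(1+1/16) = 9307/10000 ≈ 0.930700
step 3 [3y] bond c/1=1/25: DF=(126981/125000 − 1/25·(0.966700+0.930700))/(1+1/25) = 4519/5000 ≈ 0.903800
step 4 [4y] bond c/1=7/400: DF=(925699/1000000 − 7/400·(0.966700+0.930700+0.903800))/(1+7/400) = 1077/1250 ≈ 0.861600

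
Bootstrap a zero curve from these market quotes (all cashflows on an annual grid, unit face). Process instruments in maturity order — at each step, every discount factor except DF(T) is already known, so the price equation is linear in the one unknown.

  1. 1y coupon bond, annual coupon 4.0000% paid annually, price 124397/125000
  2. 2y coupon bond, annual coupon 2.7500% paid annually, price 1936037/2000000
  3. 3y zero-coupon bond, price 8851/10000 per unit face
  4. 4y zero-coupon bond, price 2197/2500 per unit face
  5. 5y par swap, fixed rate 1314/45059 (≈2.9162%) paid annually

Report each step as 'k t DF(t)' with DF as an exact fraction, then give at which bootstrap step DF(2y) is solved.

1 1 9569/10000
2 2 1833/2000
3 3 8851/10000
4 4 2197/2500
5 5 4343/5000
DF(2y) is solved at step 2

step 1 [1y] bond c/1=1/25: DF=(124397/125000 − 1/25·(0))/(1+1/25) = 9569/10000 ≈ 0.956900
step 2 [2y] bond c/1=11/400: DF=(1936037/2000000 − 11/400·(0.956900))/(1+11/400) = 1833/2000 ≈ 0.916500
step 3 [3y] zero: DF = P = 8851/10000 ≈ 0.885100
step 4 [4y] zero: DF = P = 2197/2500 ≈ 0.878800
step 5 [5y] swap r/1=1314/45059: DF=(1 − 1314/45059·(0.956900+0.916500+0.885100+0.878800))/(1+1314/45059) = 4343/5000 ≈ 0.868600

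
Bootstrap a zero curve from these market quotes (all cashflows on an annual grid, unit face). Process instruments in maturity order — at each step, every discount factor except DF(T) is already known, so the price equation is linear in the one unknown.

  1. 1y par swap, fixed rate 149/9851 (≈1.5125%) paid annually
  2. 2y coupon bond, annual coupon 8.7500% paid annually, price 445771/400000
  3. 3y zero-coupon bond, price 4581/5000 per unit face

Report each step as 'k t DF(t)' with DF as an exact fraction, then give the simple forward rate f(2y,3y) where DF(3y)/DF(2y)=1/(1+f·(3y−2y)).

1 1 9851/10000
2 2 1891/2000
3 3 4581/5000
f(2y,3y) = ((1891/2000)/(4581/5000) − 1)/(1) = 293/9162 ≈ 3.1980%

step 1 [1y] swap r/1=149/9851: DF=(1 − 149/9851·(0))/(1+149/9851) = 9851/10000 ≈ 0.985100
step 2 [2y] bond c/1=7/80: DF=(445771/400000 − 7/80·(0.985100))/(1+7/80) = 1891/2000 ≈ 0.945500
step 3 [3y] zero: DF = P = 4581/5000 ≈ 0.916200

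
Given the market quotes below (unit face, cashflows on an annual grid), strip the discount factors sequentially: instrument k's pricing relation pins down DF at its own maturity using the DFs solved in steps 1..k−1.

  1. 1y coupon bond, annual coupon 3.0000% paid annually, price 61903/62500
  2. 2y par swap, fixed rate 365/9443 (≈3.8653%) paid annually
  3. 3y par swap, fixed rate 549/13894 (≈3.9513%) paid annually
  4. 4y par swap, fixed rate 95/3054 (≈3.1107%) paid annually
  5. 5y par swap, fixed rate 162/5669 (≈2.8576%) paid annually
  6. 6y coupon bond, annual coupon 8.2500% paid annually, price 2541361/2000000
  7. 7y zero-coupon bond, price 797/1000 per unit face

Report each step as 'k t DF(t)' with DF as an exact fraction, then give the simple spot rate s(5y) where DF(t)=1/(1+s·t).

step 1 [1y] bond c/1=3/100: DF=(61903/62500 − 3/100·(0))/(1+3/100) = 601/625 ≈ 0.961600
step 2 [2y] swap r/1=365/9443: DF=(1 − 365/9443·(0.961600))/(1+365/9443) = 927/1000 ≈ 0.927000
step 3 [3y] swap r/1=549/13894: DF=(1 − 549/13894·(0.961600+0.927000))/(1+549/13894) = 4451/5000 ≈ 0.890200
step 4 [4y] swap r/1=95/3054: DF=(1 − 95/3054·(0.961600+0.927000+0.890200))/(1+95/3054) = 443/500 ≈ 0.886000
step 5 [5y] swap r/1=162/5669: DF=(1 − 162/5669·(0.961600+0.927000+0.890200+0.886000))/(1+162/5669) = 544/625 ≈ 0.870400
step 6 [6y] bond c/1=33/400: DF=(2541361/2000000 − 33/400·(0.961600+0.927000+0.890200+0.886000+0.870400))/(1+33/400) = 4141/5000 ≈ 0.828200
step 7 [7y] zero: DF = P = 797/1000 ≈ 0.797000

1 1 601/625
2 2 927/1000
3 3 4451/5000
4 4 443/500
5 5 544/625
6 6 4141/5000
7 7 797/1000
s(5y) = (1/(544/625) − 1)/(5) = 81/2720 ≈ 2.9779%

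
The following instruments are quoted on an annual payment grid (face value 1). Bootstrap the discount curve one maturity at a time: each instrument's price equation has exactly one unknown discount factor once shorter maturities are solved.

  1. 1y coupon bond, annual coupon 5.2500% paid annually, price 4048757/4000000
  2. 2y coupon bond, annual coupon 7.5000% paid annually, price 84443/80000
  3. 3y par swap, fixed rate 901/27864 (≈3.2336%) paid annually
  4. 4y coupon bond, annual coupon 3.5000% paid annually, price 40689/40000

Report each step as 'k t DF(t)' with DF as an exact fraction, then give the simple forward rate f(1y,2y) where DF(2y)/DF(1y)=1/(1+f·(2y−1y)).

step 1 [1y] bond c/1=21/400: DF=(4048757/4000000 − 21/400·(0))/(1+21/400) = 9617/10000 ≈ 0.961700
step 2 [2y] bond c/1=3/40: DF=(84443/80000 − 3/40·(0.961700))/(1+3/40) = 2287/2500 ≈ 0.914800
step 3 [3y] swap r/1=901/27864: DF=(1 − 901/27864·(0.961700+0.914800))/(1+901/27864) = 9099/10000 ≈ 0.909900
step 4 [4y] bond c/1=7/200: DF=(40689/40000 − 7/200·(0.961700+0.914800+0.909900))/(1+7/200) = 4443/5000 ≈ 0.888600

1 1 9617/10000
2 2 2287/2500
3 3 9099/10000
4 4 4443/5000
f(1y,2y) = ((9617/10000)/(2287/2500) − 1)/(1) = 469/9148 ≈ 5.1268%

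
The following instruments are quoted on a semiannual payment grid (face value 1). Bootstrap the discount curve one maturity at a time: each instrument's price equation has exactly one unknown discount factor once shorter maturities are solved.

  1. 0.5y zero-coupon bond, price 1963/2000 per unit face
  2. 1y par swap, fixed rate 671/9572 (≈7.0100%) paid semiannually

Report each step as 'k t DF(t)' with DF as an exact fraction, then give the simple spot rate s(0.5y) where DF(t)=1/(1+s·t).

1 1/2 1963/2000
2 1 9329/10000
s(0.5y) = (1/(1963/2000) − 1)/(1/2) = 74/1963 ≈ 3.7697%

step 1 [0.5y] zero: DF = P = 1963/2000 ≈ 0.981500
step 2 [1y] swap r/2=671/19144: DF=(1 − 671/19144·(0.981500))/(1+671/19144) = 9329/10000 ≈ 0.932900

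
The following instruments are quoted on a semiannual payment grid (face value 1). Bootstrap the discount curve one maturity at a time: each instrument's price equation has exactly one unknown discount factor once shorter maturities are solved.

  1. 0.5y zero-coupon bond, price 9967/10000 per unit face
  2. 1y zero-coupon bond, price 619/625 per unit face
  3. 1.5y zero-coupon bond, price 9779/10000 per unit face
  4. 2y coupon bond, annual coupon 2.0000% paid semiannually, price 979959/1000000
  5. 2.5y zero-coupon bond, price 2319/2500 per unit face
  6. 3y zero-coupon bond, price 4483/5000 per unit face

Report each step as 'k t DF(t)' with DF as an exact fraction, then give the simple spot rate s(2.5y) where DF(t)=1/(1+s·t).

step 1 [0.5y] zero: DF = P = 9967/10000 ≈ 0.996700
step 2 [1y] zero: DF = P = 619/625 ≈ 0.990400
step 3 [1.5y] zero: DF = P = 9779/10000 ≈ 0.977900
step 4 [2y] bond c/2=1/100: DF=(979959/1000000 − 1/100·(0.996700+0.990400+0.977900))/(1+1/100) = 9409/10000 ≈ 0.940900
step 5 [2.5y] zero: DF = P = 2319/2500 ≈ 0.927600
step 6 [3y] zero: DF = P = 4483/5000 ≈ 0.896600

1 1/2 9967/10000
2 1 619/625
3 3/2 9779/10000
4 2 9409/10000
5 5/2 2319/2500
6 3 4483/5000
s(2.5y) = (1/(2319/2500) − 1)/(5/2) = 362/11595 ≈ 3.1220%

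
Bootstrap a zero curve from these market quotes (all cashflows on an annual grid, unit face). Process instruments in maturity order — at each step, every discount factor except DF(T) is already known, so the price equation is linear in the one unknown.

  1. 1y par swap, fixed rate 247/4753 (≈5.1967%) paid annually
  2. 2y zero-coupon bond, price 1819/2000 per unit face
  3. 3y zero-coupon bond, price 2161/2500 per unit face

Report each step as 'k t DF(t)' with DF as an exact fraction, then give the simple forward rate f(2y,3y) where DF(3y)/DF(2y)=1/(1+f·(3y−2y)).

1 1 4753/5000
2 2 1819/2000
3 3 2161/2500
f(2y,3y) = ((1819/2000)/(2161/2500) − 1)/(1) = 451/8644 ≈ 5.2175%

step 1 [1y] swap r/1=247/4753: DF=(1 − 247/4753·(0))/(1+247/4753) = 4753/5000 ≈ 0.950600
step 2 [2y] zero: DF = P = 1819/2000 ≈ 0.909500
step 3 [3y] zero: DF = P = 2161/2500 ≈ 0.864400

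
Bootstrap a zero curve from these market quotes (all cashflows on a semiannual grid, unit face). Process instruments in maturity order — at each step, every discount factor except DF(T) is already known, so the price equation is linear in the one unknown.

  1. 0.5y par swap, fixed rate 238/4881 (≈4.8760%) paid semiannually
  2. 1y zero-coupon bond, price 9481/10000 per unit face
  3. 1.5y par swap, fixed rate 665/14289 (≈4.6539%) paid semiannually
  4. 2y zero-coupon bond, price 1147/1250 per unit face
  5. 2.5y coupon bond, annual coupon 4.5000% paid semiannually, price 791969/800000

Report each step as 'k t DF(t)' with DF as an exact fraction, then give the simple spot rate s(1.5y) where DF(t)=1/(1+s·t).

step 1 [0.5y] swap r/2=119/4881: DF=(1 − 119/4881·(0))/(1+119/4881) = 4881/5000 ≈ 0.976200
step 2 [1y] zero: DF = P = 9481/10000 ≈ 0.948100
step 3 [1.5y] swap r/2=665/28578: DF=(1 − 665/28578·(0.976200+0.948100))/(1+665/28578) = 1867/2000 ≈ 0.933500
step 4 [2y] zero: DF = P = 1147/1250 ≈ 0.917600
step 5 [2.5y] bond c/2=9/400: DF=(791969/800000 − 9/400·(0.976200+0.948100+0.933500+0.917600))/(1+9/400) = 8851/10000 ≈ 0.885100

1 1/2 4881/5000
2 1 9481/10000
3 3/2 1867/2000
4 2 1147/1250
5 5/2 8851/10000
s(1.5y) = (1/(1867/2000) − 1)/(3/2) = 266/5601 ≈ 4.7492%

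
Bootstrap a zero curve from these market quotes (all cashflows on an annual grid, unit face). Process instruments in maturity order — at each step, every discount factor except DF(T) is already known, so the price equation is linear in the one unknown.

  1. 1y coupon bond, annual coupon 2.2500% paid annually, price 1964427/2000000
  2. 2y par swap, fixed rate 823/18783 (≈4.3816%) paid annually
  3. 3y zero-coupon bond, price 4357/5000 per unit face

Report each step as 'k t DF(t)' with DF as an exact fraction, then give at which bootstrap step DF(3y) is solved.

step 1 [1y] bond c/1=9/400: DF=(1964427/2000000 − 9/400·(0))/(1+9/400) = 4803/5000 ≈ 0.960600
step 2 [2y] swap r/1=823/18783: DF=(1 − 823/18783·(0.960600))/(1+823/18783) = 9177/10000 ≈ 0.917700
step 3 [3y] zero: DF = P = 4357/5000 ≈ 0.871400

1 1 4803/5000
2 2 9177/10000
3 3 4357/5000
DF(3y) is solved at step 3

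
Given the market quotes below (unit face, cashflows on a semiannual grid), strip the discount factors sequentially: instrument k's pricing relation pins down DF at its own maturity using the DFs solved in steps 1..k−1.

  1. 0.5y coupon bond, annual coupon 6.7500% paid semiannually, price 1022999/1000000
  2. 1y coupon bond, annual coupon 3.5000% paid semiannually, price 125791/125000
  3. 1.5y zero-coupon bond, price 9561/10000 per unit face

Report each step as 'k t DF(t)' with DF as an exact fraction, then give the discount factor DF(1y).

step 1 [0.5y] bond c/2=27/800: DF=(1022999/1000000 − 27/800·(0))/(1+27/800) = 1237/1250 ≈ 0.989600
step 2 [1y] bond c/2=7/400: DF=(125791/125000 − 7/400·(0.989600))/(1+7/400) = 243/250 ≈ 0.972000
step 3 [1.5y] zero: DF = P = 9561/10000 ≈ 0.956100

1 1/2 1237/1250
2 1 243/250
3 3/2 9561/10000
DF(1y) = 243/250 ≈ 0.972000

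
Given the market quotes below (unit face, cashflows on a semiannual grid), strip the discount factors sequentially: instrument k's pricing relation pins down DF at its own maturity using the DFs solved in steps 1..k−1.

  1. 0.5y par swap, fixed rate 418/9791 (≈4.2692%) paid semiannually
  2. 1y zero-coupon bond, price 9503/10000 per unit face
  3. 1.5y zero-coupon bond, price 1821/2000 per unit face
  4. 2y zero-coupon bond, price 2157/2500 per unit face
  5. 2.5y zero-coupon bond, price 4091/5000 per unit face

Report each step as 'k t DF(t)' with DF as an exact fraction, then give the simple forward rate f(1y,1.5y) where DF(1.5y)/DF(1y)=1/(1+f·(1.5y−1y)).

step 1 [0.5y] swap r/2=209/9791: DF=(1 − 209/9791·(0))/(1+209/9791) = 9791/10000 ≈ 0.979100
step 2 [1y] zero: DF = P = 9503/10000 ≈ 0.950300
step 3 [1.5y] zero: DF = P = 1821/2000 ≈ 0.910500
step 4 [2y] zero: DF = P = 2157/2500 ≈ 0.862800
step 5 [2.5y] zero: DF = P = 4091/5000 ≈ 0.818200

1 1/2 9791/10000
2 1 9503/10000
3 3/2 1821/2000
4 2 2157/2500
5 5/2 4091/5000
f(1y,1.5y) = ((9503/10000)/(1821/2000) − 1)/(1/2) = 796/9105 ≈ 8.7424%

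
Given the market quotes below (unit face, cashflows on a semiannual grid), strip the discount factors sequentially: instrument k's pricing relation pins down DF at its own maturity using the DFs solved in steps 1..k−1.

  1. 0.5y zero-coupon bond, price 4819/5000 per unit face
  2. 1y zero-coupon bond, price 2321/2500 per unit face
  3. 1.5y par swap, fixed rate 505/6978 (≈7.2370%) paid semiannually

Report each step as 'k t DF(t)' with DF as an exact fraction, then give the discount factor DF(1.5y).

1 1/2 4819/5000
2 1 2321/2500
3 3/2 899/1000
DF(1.5y) = 899/1000 ≈ 0.899000

step 1 [0.5y] zero: DF = P = 4819/5000 ≈ 0.963800
step 2 [1y] zero: DF = P = 2321/2500 ≈ 0.928400
step 3 [1.5y] swap r/2=505/13956: DF=(1 − 505/13956·(0.963800+0.928400))/(1+505/13956) = 899/1000 ≈ 0.899000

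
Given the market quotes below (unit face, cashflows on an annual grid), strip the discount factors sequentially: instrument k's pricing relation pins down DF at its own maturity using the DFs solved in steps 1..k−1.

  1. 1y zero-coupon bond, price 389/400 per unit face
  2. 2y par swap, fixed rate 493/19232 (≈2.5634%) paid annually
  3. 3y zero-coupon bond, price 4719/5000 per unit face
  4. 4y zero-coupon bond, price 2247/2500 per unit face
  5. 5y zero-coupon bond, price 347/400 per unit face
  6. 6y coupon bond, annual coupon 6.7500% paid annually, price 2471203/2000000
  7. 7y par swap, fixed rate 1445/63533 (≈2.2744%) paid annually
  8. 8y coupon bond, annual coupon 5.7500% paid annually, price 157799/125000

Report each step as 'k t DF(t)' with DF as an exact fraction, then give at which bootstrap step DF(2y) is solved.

step 1 [1y] zero: DF = P = 389/400 ≈ 0.972500
step 2 [2y] swap r/1=493/19232: DF=(1 − 493/19232·(0.972500))/(1+493/19232) = 9507/10000 ≈ 0.950700
step 3 [3y] zero: DF = P = 4719/5000 ≈ 0.943800
step 4 [4y] zero: DF = P = 2247/2500 ≈ 0.898800
step 5 [5y] zero: DF = P = 347/400 ≈ 0.867500
step 6 [6y] bond c/1=27/400: DF=(2471203/2000000 − 27/400·(0.972500+0.950700+0.943800+0.898800+0.867500))/(1+27/400) = 1729/2000 ≈ 0.864500
step 7 [7y] swap r/1=1445/63533: DF=(1 − 1445/63533·(0.972500+0.950700+0.943800+0.898800+0.867500+0.864500))/(1+1445/63533) = 1711/2000 ≈ 0.855500
step 8 [8y] bond c/1=23/400: DF=(157799/125000 − 23/400·(0.972500+0.950700+0.943800+0.898800+0.867500+0.864500+0.855500))/(1+23/400) = 8483/10000 ≈ 0.848300

1 1 389/400
2 2 9507/10000
3 3 4719/5000
4 4 2247/2500
5 5 347/400
6 6 1729/2000
7 7 1711/2000
8 8 8483/10000
DF(2y) is solved at step 2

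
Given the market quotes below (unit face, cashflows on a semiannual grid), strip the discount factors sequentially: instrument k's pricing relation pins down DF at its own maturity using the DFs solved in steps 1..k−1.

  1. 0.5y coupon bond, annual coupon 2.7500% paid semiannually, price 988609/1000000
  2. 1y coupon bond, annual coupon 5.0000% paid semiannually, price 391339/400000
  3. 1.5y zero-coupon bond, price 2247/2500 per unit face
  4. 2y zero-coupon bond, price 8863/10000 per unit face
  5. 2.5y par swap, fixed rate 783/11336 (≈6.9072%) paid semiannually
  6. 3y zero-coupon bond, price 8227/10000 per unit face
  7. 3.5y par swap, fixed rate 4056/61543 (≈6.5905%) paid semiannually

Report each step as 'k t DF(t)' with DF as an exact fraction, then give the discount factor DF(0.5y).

1 1/2 1219/1250
2 1 9307/10000
3 3/2 2247/2500
4 2 8863/10000
5 5/2 4217/5000
6 3 8227/10000
7 7/2 1993/2500
DF(0.5y) = 1219/1250 ≈ 0.975200

step 1 [0.5y] bond c/2=11/800: DF=(988609/1000000 − 11/800·(0))/(1+11/800) = 1219/1250 ≈ 0.975200
step 2 [1y] bond c/2=1/40: DF=(391339/400000 − 1/40·(0.975200))/(1+1/40) = 9307/10000 ≈ 0.930700
step 3 [1.5y] zero: DF = P = 2247/2500 ≈ 0.898800
step 4 [2y] zero: DF = P = 8863/10000 ≈ 0.886300
step 5 [2.5y] swap r/2=783/22672: DF=(1 − 783/22672·(0.975200+0.930700+0.898800+0.886300))/(1+783/22672) = 4217/5000 ≈ 0.843400
step 6 [3y] zero: DF = P = 8227/10000 ≈ 0.822700
step 7 [3.5y] swap r/2=2028/61543: DF=(1 − 2028/61543·(0.975200+0.930700+0.898800+0.886300+0.843400+0.822700))/(1+2028/61543) = 1993/2500 ≈ 0.797200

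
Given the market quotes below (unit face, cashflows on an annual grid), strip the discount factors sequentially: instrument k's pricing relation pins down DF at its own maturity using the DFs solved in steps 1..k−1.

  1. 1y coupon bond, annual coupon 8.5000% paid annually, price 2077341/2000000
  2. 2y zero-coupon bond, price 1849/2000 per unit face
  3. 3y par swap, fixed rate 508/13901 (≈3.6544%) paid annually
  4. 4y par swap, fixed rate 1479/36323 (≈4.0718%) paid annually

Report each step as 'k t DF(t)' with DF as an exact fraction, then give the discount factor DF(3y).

step 1 [1y] bond c/1=17/200: DF=(2077341/2000000 − 17/200·(0))/(1+17/200) = 9573/10000 ≈ 0.957300
step 2 [2y] zero: DF = P = 1849/2000 ≈ 0.924500
step 3 [3y] swap r/1=508/13901: DF=(1 − 508/13901·(0.957300+0.924500))/(1+508/13901) = 1123/1250 ≈ 0.898400
step 4 [4y] swap r/1=1479/36323: DF=(1 − 1479/36323·(0.957300+0.924500+0.898400))/(1+1479/36323) = 8521/10000 ≈ 0.852100

1 1 9573/10000
2 2 1849/2000
3 3 1123/1250
4 4 8521/10000
DF(3y) = 1123/1250 ≈ 0.898400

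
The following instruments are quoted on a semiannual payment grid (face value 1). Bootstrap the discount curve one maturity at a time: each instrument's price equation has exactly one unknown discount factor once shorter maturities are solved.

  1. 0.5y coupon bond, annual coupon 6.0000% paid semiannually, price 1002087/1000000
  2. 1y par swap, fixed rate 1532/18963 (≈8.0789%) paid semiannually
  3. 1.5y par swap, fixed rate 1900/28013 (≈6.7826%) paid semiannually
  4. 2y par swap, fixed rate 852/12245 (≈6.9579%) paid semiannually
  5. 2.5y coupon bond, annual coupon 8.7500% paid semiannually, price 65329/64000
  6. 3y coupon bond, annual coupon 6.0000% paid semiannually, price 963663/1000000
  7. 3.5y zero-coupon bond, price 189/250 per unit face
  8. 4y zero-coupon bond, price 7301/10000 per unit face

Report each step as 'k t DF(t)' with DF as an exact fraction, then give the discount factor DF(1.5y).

step 1 [0.5y] bond c/2=3/100: DF=(1002087/1000000 − 3/100·(0))/(1+3/100) = 9729/10000 ≈ 0.972900
step 2 [1y] swap r/2=766/18963: DF=(1 − 766/18963·(0.972900))/(1+766/18963) = 4617/5000 ≈ 0.923400
step 3 [1.5y] swap r/2=950/28013: DF=(1 − 950/28013·(0.972900+0.923400))/(1+950/28013) = 181/200 ≈ 0.905000
step 4 [2y] swap r/2=426/12245: DF=(1 − 426/12245·(0.972900+0.923400+0.905000))/(1+426/12245) = 4361/5000 ≈ 0.872200
step 5 [2.5y] bond c/2=7/160: DF=(65329/64000 − 7/160·(0.972900+0.923400+0.905000+0.872200))/(1+7/160) = 103/125 ≈ 0.824000
step 6 [3y] bond c/2=3/100: DF=(963663/1000000 − 3/100·(0.972900+0.923400+0.905000+0.872200+0.824000))/(1+3/100) = 4023/5000 ≈ 0.804600
step 7 [3.5y] zero: DF = P = 189/250 ≈ 0.756000
step 8 [4y] zero: DF = P = 7301/10000 ≈ 0.730100

1 1/2 9729/10000
2 1 4617/5000
3 3/2 181/200
4 2 4361/5000
5 5/2 103/125
6 3 4023/5000
7 7/2 189/250
8 4 7301/10000
DF(1.5y) = 181/200 ≈ 0.905000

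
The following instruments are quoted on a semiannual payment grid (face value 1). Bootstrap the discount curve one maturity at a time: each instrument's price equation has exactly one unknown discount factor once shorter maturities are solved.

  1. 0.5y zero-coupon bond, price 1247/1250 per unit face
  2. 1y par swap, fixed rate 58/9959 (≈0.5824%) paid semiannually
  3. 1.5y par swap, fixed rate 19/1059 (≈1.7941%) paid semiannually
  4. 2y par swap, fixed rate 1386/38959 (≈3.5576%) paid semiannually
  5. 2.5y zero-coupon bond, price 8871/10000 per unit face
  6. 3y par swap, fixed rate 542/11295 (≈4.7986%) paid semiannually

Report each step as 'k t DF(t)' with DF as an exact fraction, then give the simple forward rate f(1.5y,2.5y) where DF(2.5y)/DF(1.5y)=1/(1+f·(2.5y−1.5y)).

step 1 [0.5y] zero: DF = P = 1247/1250 ≈ 0.997600
step 2 [1y] swap r/2=29/9959: DF=(1 − 29/9959·(0.997600))/(1+29/9959) = 4971/5000 ≈ 0.994200
step 3 [1.5y] swap r/2=19/2118: DF=(1 − 19/2118·(0.997600+0.994200))/(1+19/2118) = 4867/5000 ≈ 0.973400
step 4 [2y] swap r/2=693/38959: DF=(1 − 693/38959·(0.997600+0.994200+0.973400))/(1+693/38959) = 9307/10000 ≈ 0.930700
step 5 [2.5y] zero: DF = P = 8871/10000 ≈ 0.887100
step 6 [3y] swap r/2=271/11295: DF=(1 − 271/11295·(0.997600+0.994200+0.973400+0.930700+0.887100))/(1+271/11295) = 1729/2000 ≈ 0.864500

1 1/2 1247/1250
2 1 4971/5000
3 3/2 4867/5000
4 2 9307/10000
5 5/2 8871/10000
6 3 1729/2000
f(1.5y,2.5y) = ((4867/5000)/(8871/10000) − 1)/(1) = 863/8871 ≈ 9.7283%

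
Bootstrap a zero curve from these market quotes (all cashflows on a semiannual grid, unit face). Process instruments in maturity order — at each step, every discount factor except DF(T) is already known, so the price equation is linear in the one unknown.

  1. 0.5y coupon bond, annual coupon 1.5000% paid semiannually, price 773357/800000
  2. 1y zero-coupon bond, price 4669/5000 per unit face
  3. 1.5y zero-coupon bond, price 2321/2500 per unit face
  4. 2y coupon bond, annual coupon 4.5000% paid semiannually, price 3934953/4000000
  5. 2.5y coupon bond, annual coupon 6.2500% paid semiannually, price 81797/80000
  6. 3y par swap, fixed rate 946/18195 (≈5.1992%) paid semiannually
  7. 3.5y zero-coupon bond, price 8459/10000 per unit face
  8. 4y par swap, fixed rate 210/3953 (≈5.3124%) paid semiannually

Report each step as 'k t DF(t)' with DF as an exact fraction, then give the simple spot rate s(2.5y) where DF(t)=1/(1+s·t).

1 1/2 1919/2000
2 1 4669/5000
3 3/2 2321/2500
4 2 9/10
5 5/2 8787/10000
6 3 8581/10000
7 7/2 8459/10000
8 4 811/1000
s(2.5y) = (1/(8787/10000) − 1)/(5/2) = 2426/43935 ≈ 5.5218%

step 1 [0.5y] bond c/2=3/400: DF=(773357/800000 − 3/400·(0))/(1+3/400) = 1919/2000 ≈ 0.959500
step 2 [1y] zero: DF = P = 4669/5000 ≈ 0.933800
step 3 [1.5y] zero: DF = P = 2321/2500 ≈ 0.928400
step 4 [2y] bond c/2=9/400: DF=(3934953/4000000 − 9/400·(0.959500+0.933800+0.928400))/(1+9/400) = 9/10 ≈ 0.900000
step 5 [2.5y] bond c/2=1/32: DF=(81797/80000 − 1/32·(0.959500+0.933800+0.928400+0.900000))/(1+1/32) = 8787/10000 ≈ 0.878700
step 6 [3y] swap r/2=473/18195: DF=(1 − 473/18195·(0.959500+0.933800+0.928400+0.900000+0.878700))/(1+473/18195) = 8581/10000 ≈ 0.858100
step 7 [3.5y] zero: DF = P = 8459/10000 ≈ 0.845900
step 8 [4y] swap r/2=105/3953: DF=(1 − 105/3953·(0.959500+0.933800+0.928400+0.900000+0.878700+0.858100+0.845900))/(1+105/3953) = 811/1000 ≈ 0.811000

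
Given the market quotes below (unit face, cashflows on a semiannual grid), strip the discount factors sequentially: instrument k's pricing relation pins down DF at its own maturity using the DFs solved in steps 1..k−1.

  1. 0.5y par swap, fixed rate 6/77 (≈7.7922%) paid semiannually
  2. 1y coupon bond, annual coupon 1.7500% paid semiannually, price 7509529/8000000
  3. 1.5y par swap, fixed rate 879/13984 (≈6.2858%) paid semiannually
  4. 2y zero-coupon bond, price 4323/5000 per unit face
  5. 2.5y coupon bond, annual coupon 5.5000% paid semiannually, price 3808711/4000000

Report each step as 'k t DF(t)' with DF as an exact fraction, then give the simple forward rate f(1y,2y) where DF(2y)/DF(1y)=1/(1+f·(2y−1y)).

step 1 [0.5y] swap r/2=3/77: DF=(1 − 3/77·(0))/(1+3/77) = 77/80 ≈ 0.962500
step 2 [1y] bond c/2=7/800: DF=(7509529/8000000 − 7/800·(0.962500))/(1+7/800) = 4611/5000 ≈ 0.922200
step 3 [1.5y] swap r/2=879/27968: DF=(1 − 879/27968·(0.962500+0.922200))/(1+879/27968) = 9121/10000 ≈ 0.912100
step 4 [2y] zero: DF = P = 4323/5000 ≈ 0.864600
step 5 [2.5y] bond c/2=11/400: DF=(3808711/4000000 − 11/400·(0.962500+0.922200+0.912100+0.864600))/(1+11/400) = 8287/10000 ≈ 0.828700

1 1/2 77/80
2 1 4611/5000
3 3/2 9121/10000
4 2 4323/5000
5 5/2 8287/10000
f(1y,2y) = ((4611/5000)/(4323/5000) − 1)/(1) = 96/1441 ≈ 6.6620%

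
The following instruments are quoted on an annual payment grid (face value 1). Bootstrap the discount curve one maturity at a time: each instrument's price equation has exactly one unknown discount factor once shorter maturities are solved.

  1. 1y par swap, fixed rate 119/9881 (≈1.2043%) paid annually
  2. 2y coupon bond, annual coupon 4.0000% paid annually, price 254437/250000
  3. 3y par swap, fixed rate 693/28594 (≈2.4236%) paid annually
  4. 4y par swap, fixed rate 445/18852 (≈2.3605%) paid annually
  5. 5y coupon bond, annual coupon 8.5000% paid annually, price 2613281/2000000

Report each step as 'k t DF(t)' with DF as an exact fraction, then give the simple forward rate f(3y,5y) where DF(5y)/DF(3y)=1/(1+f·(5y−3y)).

1 1 9881/10000
2 2 4703/5000
3 3 9307/10000
4 4 911/1000
5 5 9089/10000
f(3y,5y) = ((9307/10000)/(9089/10000) − 1)/(2) = 109/9089 ≈ 1.1993%

step 1 [1y] swap r/1=119/9881: DF=(1 − 119/9881·(0))/(1+119/9881) = 9881/10000 ≈ 0.988100
step 2 [2y] bond c/1=1/25: DF=(254437/250000 − 1/25·(0.988100))/(1+1/25) = 4703/5000 ≈ 0.940600
step 3 [3y] swap r/1=693/28594: DF=(1 − 693/28594·(0.988100+0.940600))/(1+693/28594) = 9307/10000 ≈ 0.930700
step 4 [4y] swap r/1=445/18852: DF=(1 − 445/18852·(0.988100+0.940600+0.930700))/(1+445/18852) = 911/1000 ≈ 0.911000
step 5 [5y] bond c/1=17/200: DF=(2613281/2000000 − 17/200·(0.988100+0.940600+0.930700+0.911000))/(1+17/200) = 9089/10000 ≈ 0.908900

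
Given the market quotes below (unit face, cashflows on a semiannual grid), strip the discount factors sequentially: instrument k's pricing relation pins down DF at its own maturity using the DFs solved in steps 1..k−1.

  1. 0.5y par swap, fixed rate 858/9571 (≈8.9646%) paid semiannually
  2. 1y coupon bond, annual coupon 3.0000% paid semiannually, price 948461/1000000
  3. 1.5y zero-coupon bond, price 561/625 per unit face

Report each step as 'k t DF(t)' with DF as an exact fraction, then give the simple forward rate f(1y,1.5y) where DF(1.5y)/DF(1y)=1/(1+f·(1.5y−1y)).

step 1 [0.5y] swap r/2=429/9571: DF=(1 − 429/9571·(0))/(1+429/9571) = 9571/10000 ≈ 0.957100
step 2 [1y] bond c/2=3/200: DF=(948461/1000000 − 3/200·(0.957100))/(1+3/200) = 9203/10000 ≈ 0.920300
step 3 [1.5y] zero: DF = P = 561/625 ≈ 0.897600

1 1/2 9571/10000
2 1 9203/10000
3 3/2 561/625
f(1y,1.5y) = ((9203/10000)/(561/625) − 1)/(1/2) = 227/4488 ≈ 5.0579%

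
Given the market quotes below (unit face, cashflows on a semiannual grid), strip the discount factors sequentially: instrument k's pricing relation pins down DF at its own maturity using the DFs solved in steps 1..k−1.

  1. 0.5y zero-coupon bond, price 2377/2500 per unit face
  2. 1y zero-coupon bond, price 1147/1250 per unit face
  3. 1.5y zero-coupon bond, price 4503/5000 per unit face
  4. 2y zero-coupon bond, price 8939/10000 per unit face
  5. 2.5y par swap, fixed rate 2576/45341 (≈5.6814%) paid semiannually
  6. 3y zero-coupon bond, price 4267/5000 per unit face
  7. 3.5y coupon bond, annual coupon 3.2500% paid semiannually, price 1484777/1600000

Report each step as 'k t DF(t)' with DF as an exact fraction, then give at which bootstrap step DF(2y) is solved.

1 1/2 2377/2500
2 1 1147/1250
3 3/2 4503/5000
4 2 8939/10000
5 5/2 1089/1250
6 3 4267/5000
7 7/2 827/1000
DF(2y) is solved at step 4

step 1 [0.5y] zero: DF = P = 2377/2500 ≈ 0.950800
step 2 [1y] zero: DF = P = 1147/1250 ≈ 0.917600
step 3 [1.5y] zero: DF = P = 4503/5000 ≈ 0.900600
step 4 [2y] zero: DF = P = 8939/10000 ≈ 0.893900
step 5 [2.5y] swap r/2=1288/45341: DF=(1 − 1288/45341·(0.950800+0.917600+0.900600+0.893900))/(1+1288/45341) = 1089/1250 ≈ 0.871200
step 6 [3y] zero: DF = P = 4267/5000 ≈ 0.853400
step 7 [3.5y] bond c/2=13/800: DF=(1484777/1600000 − 13/800·(0.950800+0.917600+0.900600+0.893900+0.871200+0.853400))/(1+13/800) = 827/1000 ≈ 0.827000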